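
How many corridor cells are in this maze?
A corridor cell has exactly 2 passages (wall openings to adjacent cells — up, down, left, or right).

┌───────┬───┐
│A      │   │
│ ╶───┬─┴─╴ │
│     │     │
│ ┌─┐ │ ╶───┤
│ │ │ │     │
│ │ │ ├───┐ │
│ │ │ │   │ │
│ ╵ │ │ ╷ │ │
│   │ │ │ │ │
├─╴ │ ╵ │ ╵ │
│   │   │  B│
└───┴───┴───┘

Counting cells with exactly 2 passages:
Total corridor cells: 30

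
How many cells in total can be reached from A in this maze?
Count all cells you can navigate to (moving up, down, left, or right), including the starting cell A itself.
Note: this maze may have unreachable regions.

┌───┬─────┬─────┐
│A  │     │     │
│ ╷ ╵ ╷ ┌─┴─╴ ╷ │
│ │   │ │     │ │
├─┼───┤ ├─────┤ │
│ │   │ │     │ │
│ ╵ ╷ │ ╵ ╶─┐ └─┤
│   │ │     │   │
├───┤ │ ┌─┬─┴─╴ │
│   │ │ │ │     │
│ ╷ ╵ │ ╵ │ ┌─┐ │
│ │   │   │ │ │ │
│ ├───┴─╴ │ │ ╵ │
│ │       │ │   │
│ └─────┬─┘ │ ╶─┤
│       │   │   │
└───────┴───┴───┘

Using BFS/flood-fill to find all reachable cells from A:
Maze size: 8 × 8 = 64 total cells
25 cell(s) are walled off and cannot be reached from A.
Reachable cells: 39

Reachable region (· marks reachable cells):

┌───┬─────┬─────┐
│A ·│· · ·│     │
│ ╷ ╵ ╷ ┌─┴─╴ ╷ │
│·│· ·│·│     │ │
├─┼───┤ ├─────┤ │
│ │   │·│· · ·│ │
│ ╵ ╷ │ ╵ ╶─┐ └─┤
│   │ │· · ·│· ·│
├───┤ │ ┌─┬─┴─╴ │
│   │ │·│·│· · ·│
│ ╷ ╵ │ ╵ │ ┌─┐ │
│ │   │· ·│·│·│·│
│ ├───┴─╴ │ │ ╵ │
│ │· · · ·│·│· ·│
│ └─────┬─┘ │ ╶─┤
│       │· ·│· ·│
└───────┴───┴───┘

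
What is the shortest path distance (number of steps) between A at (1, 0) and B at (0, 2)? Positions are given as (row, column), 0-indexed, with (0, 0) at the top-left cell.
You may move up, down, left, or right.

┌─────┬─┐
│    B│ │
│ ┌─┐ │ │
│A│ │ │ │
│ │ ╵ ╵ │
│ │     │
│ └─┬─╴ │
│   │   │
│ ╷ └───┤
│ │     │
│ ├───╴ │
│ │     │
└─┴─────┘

Finding path from (1, 0) to (0, 2):
Path: (1,0) → (0,0) → (0,1) → (0,2)
Distance: 3 steps

Solution:

┌─────┬─┐
│↱ → B│ │
│ ┌─┐ │ │
│A│ │ │ │
│ │ ╵ ╵ │
│ │     │
│ └─┬─╴ │
│   │   │
│ ╷ └───┤
│ │     │
│ ├───╴ │
│ │     │
└─┴─────┘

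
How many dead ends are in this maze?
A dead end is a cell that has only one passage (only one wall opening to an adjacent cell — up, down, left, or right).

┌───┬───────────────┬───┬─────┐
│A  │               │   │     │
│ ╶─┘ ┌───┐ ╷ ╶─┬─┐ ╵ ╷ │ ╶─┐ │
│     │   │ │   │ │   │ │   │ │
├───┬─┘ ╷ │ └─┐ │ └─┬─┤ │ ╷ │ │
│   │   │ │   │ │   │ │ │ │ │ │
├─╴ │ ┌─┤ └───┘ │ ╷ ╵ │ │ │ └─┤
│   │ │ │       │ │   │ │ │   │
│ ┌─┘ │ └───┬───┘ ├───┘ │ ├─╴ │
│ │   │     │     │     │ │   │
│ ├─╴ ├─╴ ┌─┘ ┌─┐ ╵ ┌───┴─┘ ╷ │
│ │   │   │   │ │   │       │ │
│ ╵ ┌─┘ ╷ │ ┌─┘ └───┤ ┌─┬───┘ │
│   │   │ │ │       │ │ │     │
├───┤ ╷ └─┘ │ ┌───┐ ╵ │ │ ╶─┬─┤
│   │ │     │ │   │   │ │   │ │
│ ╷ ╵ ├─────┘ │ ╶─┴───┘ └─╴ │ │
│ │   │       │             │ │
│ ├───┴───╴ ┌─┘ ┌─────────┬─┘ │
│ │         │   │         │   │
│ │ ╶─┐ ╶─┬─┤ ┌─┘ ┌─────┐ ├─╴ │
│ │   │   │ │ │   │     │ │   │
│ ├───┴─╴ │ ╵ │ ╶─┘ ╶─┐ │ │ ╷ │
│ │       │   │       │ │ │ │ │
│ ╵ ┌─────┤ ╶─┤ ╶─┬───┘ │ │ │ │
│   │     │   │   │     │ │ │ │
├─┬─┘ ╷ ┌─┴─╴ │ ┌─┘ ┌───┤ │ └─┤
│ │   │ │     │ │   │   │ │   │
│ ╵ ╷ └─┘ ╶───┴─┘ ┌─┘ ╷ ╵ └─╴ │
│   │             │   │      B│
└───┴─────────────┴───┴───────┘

Checking each cell for number of passages:

Dead ends found at positions:
  (0, 1)
  (1, 8)
  (2, 0)
  (2, 6)
  (2, 10)
  (2, 14)
  (3, 3)
  (4, 1)
  (4, 5)
  (4, 12)
  (5, 7)
  (6, 4)
  (6, 11)
  (7, 8)
  (7, 14)
  (8, 3)
  (9, 13)
  (10, 2)
  (10, 5)
  (11, 10)
  (12, 4)
  (12, 8)
  (12, 14)
  (13, 0)
  (13, 3)
  (13, 7)
  (14, 9)
Total dead ends: 27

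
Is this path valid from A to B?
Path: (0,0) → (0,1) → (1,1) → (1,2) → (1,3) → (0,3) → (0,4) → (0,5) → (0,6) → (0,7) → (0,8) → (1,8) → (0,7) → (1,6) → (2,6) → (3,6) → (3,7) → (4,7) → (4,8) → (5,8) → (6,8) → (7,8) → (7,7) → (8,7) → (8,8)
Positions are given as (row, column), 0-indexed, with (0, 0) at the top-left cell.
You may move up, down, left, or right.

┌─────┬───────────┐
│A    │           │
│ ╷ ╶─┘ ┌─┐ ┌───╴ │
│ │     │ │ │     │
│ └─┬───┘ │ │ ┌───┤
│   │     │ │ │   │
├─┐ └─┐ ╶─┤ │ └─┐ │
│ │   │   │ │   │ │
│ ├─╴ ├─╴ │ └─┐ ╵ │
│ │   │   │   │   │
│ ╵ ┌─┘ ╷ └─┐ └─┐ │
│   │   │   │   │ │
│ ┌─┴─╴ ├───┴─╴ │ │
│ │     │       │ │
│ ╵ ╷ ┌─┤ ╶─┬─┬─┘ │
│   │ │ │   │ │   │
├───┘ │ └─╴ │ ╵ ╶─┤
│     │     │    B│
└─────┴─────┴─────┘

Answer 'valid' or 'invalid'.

Checking path validity:
Result: Invalid move at step 12: cannot move from (1, 8) to (0, 7).

invalid

Correct solution:

┌─────┬───────────┐
│A ↓  │↱ → → → → ↓│
│ ╷ ╶─┘ ┌─┐ ┌───╴ │
│ │↳ → ↑│ │ │↓ ← ↲│
│ └─┬───┘ │ │ ┌───┤
│   │     │ │↓│   │
├─┐ └─┐ ╶─┤ │ └─┐ │
│ │   │   │ │↳ ↓│ │
│ ├─╴ ├─╴ │ └─┐ ╵ │
│ │   │   │   │↳ ↓│
│ ╵ ┌─┘ ╷ └─┐ └─┐ │
│   │   │   │   │↓│
│ ┌─┴─╴ ├───┴─╴ │ │
│ │     │       │↓│
│ ╵ ╷ ┌─┤ ╶─┬─┬─┘ │
│   │ │ │   │ │↓ ↲│
├───┘ │ └─╴ │ ╵ ╶─┤
│     │     │  ↳ B│
└─────┴─────┴─────┘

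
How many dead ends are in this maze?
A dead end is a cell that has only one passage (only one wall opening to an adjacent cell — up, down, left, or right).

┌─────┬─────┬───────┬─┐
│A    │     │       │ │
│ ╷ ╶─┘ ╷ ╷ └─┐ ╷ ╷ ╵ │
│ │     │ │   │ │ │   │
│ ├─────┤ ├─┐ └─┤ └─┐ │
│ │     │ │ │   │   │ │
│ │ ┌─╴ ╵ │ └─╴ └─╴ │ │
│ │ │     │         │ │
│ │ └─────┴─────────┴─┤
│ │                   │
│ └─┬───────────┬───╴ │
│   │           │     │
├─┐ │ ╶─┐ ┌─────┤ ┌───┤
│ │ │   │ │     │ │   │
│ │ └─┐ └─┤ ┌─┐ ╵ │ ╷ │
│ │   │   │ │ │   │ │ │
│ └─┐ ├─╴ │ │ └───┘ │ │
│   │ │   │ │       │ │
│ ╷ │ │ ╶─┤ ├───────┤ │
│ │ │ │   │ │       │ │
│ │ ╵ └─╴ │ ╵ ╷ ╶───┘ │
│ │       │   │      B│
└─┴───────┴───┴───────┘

Checking each cell for number of passages:

Dead ends found at positions:
  (0, 2)
  (0, 6)
  (0, 10)
  (1, 7)
  (2, 5)
  (3, 2)
  (3, 10)
  (5, 7)
  (6, 0)
  (6, 4)
  (7, 6)
  (9, 9)
  (10, 0)
Total dead ends: 13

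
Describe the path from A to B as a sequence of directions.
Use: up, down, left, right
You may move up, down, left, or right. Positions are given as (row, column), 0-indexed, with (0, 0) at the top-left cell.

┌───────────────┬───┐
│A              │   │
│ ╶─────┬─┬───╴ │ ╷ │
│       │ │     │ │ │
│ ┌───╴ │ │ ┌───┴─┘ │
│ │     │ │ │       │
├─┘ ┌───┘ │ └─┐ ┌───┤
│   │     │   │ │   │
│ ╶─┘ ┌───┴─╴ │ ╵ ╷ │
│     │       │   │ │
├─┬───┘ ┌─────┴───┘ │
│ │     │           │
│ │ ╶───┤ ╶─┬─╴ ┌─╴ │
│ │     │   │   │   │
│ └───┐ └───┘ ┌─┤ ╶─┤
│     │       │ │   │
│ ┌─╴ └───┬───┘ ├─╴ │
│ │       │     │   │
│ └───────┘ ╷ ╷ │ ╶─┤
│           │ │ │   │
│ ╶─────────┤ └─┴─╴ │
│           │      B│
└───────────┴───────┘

Finding the path and converting it to directions:
Path through cells: (0,0) → (0,1) → (0,2) → (0,3) → (0,4) → (0,5) → (0,6) → (0,7) → (1,7) → (1,6) → (1,5) → (2,5) → (3,5) → (3,6) → (4,6) → (4,5) → (4,4) → (4,3) → (5,3) → (5,2) → (5,1) → (6,1) → (6,2) → (6,3) → (7,3) → (7,4) → (7,5) → (7,6) → (6,6) → (6,7) → (5,7) → (5,8) → (5,9) → (6,9) → (6,8) → (7,8) → (7,9) → (8,9) → (8,8) → (9,8) → (9,9) → (10,9)
Directions: right, right, right, right, right, right, right, down, left, left, down, down, right, down, left, left, left, down, left, left, down, right, right, down, right, right, right, up, right, up, right, right, down, left, down, right, down, left, down, right, down

Solution:

┌───────────────┬───┐
│A → → → → → → ↓│   │
│ ╶─────┬─┬───╴ │ ╷ │
│       │ │↓ ← ↲│ │ │
│ ┌───╴ │ │ ┌───┴─┘ │
│ │     │ │↓│       │
├─┘ ┌───┘ │ └─┐ ┌───┤
│   │     │↳ ↓│ │   │
│ ╶─┘ ┌───┴─╴ │ ╵ ╷ │
│     │↓ ← ← ↲│   │ │
├─┬───┘ ┌─────┴───┘ │
│ │↓ ← ↲│      ↱ → ↓│
│ │ ╶───┤ ╶─┬─╴ ┌─╴ │
│ │↳ → ↓│   │↱ ↑│↓ ↲│
│ └───┐ └───┘ ┌─┤ ╶─┤
│     │↳ → → ↑│ │↳ ↓│
│ ┌─╴ └───┬───┘ ├─╴ │
│ │       │     │↓ ↲│
│ └───────┘ ╷ ╷ │ ╶─┤
│           │ │ │↳ ↓│
│ ╶─────────┤ └─┴─╴ │
│           │      B│
└───────────┴───────┘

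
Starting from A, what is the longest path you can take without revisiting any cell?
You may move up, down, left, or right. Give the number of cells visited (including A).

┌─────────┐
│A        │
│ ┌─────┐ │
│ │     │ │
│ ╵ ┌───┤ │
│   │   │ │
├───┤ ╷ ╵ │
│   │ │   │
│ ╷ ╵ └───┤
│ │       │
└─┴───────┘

Finding longest simple path using DFS:
Start: (0, 0)
Longest path visits 17 cells
Path: A → right → right → right → right → down → down → down → left → up → left → down → down → left → up → left → down

Solution:

┌─────────┐
│A → → → ↓│
│ ┌─────┐ │
│ │     │↓│
│ ╵ ┌───┤ │
│   │↓ ↰│↓│
├───┤ ╷ ╵ │
│↓ ↰│↓│↑ ↲│
│ ╷ ╵ └───┤
│B│↑ ↲    │
└─┴───────┘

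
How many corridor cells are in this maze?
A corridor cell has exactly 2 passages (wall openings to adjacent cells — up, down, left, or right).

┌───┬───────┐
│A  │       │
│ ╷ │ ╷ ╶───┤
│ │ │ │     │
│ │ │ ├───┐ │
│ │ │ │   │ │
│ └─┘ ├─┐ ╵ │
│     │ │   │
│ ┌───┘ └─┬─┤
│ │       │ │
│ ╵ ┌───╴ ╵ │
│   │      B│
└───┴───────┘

Counting cells with exactly 2 passages:
Total corridor cells: 26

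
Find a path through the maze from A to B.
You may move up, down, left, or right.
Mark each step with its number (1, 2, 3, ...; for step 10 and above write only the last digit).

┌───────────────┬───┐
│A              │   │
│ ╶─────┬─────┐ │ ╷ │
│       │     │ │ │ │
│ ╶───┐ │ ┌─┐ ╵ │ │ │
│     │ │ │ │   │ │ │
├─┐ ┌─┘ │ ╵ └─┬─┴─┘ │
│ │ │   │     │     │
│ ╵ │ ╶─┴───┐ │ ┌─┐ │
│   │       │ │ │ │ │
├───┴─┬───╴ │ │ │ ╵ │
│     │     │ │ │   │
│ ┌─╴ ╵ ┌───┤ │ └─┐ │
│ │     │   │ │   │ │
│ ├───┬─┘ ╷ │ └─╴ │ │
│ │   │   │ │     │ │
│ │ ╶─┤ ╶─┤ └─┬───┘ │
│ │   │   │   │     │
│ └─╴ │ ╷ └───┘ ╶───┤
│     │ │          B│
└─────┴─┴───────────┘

Finding the shortest path through the maze:
Path length: 40 steps
Directions: right → right → right → right → right → right → right → down → down → left → up → left → left → down → down → right → right → down → down → down → down → right → right → up → left → up → up → up → right → right → down → down → down → down → down → left → left → down → right → right

Solution:

┌───────────────┬───┐
│A 1 2 3 4 5 6 7│   │
│ ╶─────┬─────┐ │ ╷ │
│       │3 2 1│8│ │ │
│ ╶───┐ │ ┌─┐ ╵ │ │ │
│     │ │4│ │0 9│ │ │
├─┐ ┌─┘ │ ╵ └─┬─┴─┘ │
│ │ │   │5 6 7│8 9 0│
│ ╵ │ ╶─┴───┐ │ ┌─┐ │
│   │       │8│7│ │1│
├───┴─┬───╴ │ │ │ ╵ │
│     │     │9│6│  2│
│ ┌─╴ ╵ ┌───┤ │ └─┐ │
│ │     │   │0│5 4│3│
│ ├───┬─┘ ╷ │ └─╴ │ │
│ │   │   │ │1 2 3│4│
│ │ ╶─┤ ╶─┤ └─┬───┘ │
│ │   │   │   │7 6 5│
│ └─╴ │ ╷ └───┘ ╶───┤
│     │ │      8 9 B│
└─────┴─┴───────────┘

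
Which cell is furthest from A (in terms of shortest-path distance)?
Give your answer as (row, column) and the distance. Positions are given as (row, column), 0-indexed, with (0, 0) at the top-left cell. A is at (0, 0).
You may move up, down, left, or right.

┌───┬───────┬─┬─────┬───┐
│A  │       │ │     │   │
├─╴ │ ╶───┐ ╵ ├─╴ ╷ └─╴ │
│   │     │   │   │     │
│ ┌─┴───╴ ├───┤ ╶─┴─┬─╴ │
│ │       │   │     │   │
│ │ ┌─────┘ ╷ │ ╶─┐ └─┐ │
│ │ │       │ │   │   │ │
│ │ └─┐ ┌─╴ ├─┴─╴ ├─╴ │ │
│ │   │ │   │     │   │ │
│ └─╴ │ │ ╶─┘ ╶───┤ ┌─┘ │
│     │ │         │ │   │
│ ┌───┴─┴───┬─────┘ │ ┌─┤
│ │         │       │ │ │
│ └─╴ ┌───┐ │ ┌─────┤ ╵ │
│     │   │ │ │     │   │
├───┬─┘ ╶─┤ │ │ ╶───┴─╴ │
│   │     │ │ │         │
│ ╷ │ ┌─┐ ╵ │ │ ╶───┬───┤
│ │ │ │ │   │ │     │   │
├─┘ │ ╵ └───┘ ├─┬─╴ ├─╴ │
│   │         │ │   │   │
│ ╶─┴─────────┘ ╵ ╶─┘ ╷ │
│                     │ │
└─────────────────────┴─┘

Computing BFS distances from A to all cells:
Furthest cell: (9, 0)
Distance: 83 steps

Path from A to the furthest cell:

┌───┬───────┬─┬─────┬───┐
│A ↓│       │ │  ↱ ↓│   │
├─╴ │ ╶───┐ ╵ ├─╴ ╷ └─╴ │
│↓ ↲│     │   │↱ ↑│↳ → ↓│
│ ┌─┴───╴ ├───┤ ╶─┴─┬─╴ │
│↓│       │   │↑ ← ↰│  ↓│
│ │ ┌─────┘ ╷ │ ╶─┐ └─┐ │
│↓│ │       │ │   │↑ ↰│↓│
│ │ └─┐ ┌─╴ ├─┴─╴ ├─╴ │ │
│↓│   │ │   │     │↱ ↑│↓│
│ └─╴ │ │ ╶─┘ ╶───┤ ┌─┘ │
│↓    │ │         │↑│↓ ↲│
│ ┌───┴─┴───┬─────┘ │ ┌─┤
│↓│  ↱ → → ↓│↱ → → ↑│↓│ │
│ └─╴ ┌───┐ │ ┌─────┤ ╵ │
│↳ → ↑│   │↓│↑│     │↳ ↓│
├───┬─┘ ╶─┤ │ │ ╶───┴─╴ │
│↓ ↰│↓ ← ↰│↓│↑│↓ ← ← ← ↲│
│ ╷ │ ┌─┐ ╵ │ │ ╶───┬───┤
│B│↑│↓│ │↑ ↲│↑│↳ → ↓│   │
├─┘ │ ╵ └───┘ ├─┬─╴ ├─╴ │
│↱ ↑│↳ → → → ↑│ │↓ ↲│   │
│ ╶─┴─────────┘ ╵ ╶─┘ ╷ │
│↑ ← ← ← ← ← ← ← ↲    │ │
└─────────────────────┴─┘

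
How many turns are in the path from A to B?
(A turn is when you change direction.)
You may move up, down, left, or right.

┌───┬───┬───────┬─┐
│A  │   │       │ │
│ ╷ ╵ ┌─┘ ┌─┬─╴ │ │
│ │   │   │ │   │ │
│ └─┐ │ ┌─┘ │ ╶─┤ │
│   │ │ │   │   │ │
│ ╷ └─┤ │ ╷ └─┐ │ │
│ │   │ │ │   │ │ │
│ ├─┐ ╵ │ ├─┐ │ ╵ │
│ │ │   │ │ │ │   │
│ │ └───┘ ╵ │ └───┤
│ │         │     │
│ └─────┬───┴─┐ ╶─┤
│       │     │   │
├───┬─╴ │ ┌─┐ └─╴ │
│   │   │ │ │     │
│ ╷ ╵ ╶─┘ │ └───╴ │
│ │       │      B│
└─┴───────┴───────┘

Directions: down, down, down, down, down, down, right, right, right, down, left, down, right, right, up, up, right, right, down, right, right, down
Number of turns: 10

Solution:

┌───┬───┬───────┬─┐
│A  │   │       │ │
│ ╷ ╵ ┌─┘ ┌─┬─╴ │ │
│↓│   │   │ │   │ │
│ └─┐ │ ┌─┘ │ ╶─┤ │
│↓  │ │ │   │   │ │
│ ╷ └─┤ │ ╷ └─┐ │ │
│↓│   │ │ │   │ │ │
│ ├─┐ ╵ │ ├─┐ │ ╵ │
│↓│ │   │ │ │ │   │
│ │ └───┘ ╵ │ └───┤
│↓│         │     │
│ └─────┬───┴─┐ ╶─┤
│↳ → → ↓│↱ → ↓│   │
├───┬─╴ │ ┌─┐ └─╴ │
│   │↓ ↲│↑│ │↳ → ↓│
│ ╷ ╵ ╶─┘ │ └───╴ │
│ │  ↳ → ↑│      B│
└─┴───────┴───────┘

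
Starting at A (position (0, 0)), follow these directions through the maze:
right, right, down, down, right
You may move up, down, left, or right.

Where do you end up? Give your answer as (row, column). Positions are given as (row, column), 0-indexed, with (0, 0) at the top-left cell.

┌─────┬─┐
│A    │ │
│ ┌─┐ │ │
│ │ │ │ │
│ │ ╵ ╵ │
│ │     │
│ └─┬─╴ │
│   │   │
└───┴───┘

Following directions step by step:
Start: (0, 0)
  right: (0, 0) → (0, 1)
  right: (0, 1) → (0, 2)
  down: (0, 2) → (1, 2)
  down: (1, 2) → (2, 2)
  right: (2, 2) → (2, 3)
Final position: (2, 3)

Path taken:

┌─────┬─┐
│A → ↓│ │
│ ┌─┐ │ │
│ │ │↓│ │
│ │ ╵ ╵ │
│ │  ↳ B│
│ └─┬─╴ │
│   │   │
└───┴───┘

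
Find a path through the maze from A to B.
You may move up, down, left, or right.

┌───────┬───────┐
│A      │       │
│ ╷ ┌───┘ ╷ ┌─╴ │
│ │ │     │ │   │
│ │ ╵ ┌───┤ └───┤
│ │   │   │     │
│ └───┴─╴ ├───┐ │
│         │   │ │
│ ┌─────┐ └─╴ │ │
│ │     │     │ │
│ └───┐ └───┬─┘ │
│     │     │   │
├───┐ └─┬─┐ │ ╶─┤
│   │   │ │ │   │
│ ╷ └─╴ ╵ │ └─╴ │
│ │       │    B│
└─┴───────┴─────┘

Finding the shortest path through the maze:
Path length: 20 steps
Directions: right → down → down → right → up → right → right → up → right → down → down → right → right → down → down → down → left → down → right → down

Solution:

┌───────┬───────┐
│A ↓    │↱ ↓    │
│ ╷ ┌───┘ ╷ ┌─╴ │
│ │↓│↱ → ↑│↓│   │
│ │ ╵ ┌───┤ └───┤
│ │↳ ↑│   │↳ → ↓│
│ └───┴─╴ ├───┐ │
│         │   │↓│
│ ┌─────┐ └─╴ │ │
│ │     │     │↓│
│ └───┐ └───┬─┘ │
│     │     │↓ ↲│
├───┐ └─┬─┐ │ ╶─┤
│   │   │ │ │↳ ↓│
│ ╷ └─╴ ╵ │ └─╴ │
│ │       │    B│
└─┴───────┴─────┘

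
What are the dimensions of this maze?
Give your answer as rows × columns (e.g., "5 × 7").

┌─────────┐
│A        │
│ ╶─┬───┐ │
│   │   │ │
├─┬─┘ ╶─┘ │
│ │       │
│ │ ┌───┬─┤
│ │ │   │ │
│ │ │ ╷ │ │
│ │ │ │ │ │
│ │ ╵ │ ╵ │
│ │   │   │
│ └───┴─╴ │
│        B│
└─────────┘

Counting the maze dimensions:
Rows (vertical): 7
Columns (horizontal): 5
Dimensions: 7 × 5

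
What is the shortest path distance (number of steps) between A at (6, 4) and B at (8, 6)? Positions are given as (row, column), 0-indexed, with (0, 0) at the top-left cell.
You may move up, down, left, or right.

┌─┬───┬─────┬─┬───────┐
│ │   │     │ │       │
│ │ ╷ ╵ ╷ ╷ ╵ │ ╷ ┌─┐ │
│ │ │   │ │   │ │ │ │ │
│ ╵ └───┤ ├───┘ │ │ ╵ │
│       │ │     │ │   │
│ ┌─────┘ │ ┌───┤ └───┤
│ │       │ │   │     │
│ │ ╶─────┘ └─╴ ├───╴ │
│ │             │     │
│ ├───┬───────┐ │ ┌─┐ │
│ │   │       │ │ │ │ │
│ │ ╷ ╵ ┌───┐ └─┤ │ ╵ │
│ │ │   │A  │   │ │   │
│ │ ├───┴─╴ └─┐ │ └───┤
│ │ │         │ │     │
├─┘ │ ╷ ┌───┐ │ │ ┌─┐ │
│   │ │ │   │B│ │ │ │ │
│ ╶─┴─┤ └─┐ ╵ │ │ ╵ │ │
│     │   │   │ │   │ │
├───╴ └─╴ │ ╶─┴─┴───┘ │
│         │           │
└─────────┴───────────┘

Finding path from (6, 4) to (8, 6):
Path: (6,4) → (6,5) → (7,5) → (7,6) → (8,6)
Distance: 4 steps

Solution:

┌─┬───┬─────┬─┬───────┐
│ │   │     │ │       │
│ │ ╷ ╵ ╷ ╷ ╵ │ ╷ ┌─┐ │
│ │ │   │ │   │ │ │ │ │
│ ╵ └───┤ ├───┘ │ │ ╵ │
│       │ │     │ │   │
│ ┌─────┘ │ ┌───┤ └───┤
│ │       │ │   │     │
│ │ ╶─────┘ └─╴ ├───╴ │
│ │             │     │
│ ├───┬───────┐ │ ┌─┐ │
│ │   │       │ │ │ │ │
│ │ ╷ ╵ ┌───┐ └─┤ │ ╵ │
│ │ │   │A ↓│   │ │   │
│ │ ├───┴─╴ └─┐ │ └───┤
│ │ │      ↳ ↓│ │     │
├─┘ │ ╷ ┌───┐ │ │ ┌─┐ │
│   │ │ │   │B│ │ │ │ │
│ ╶─┴─┤ └─┐ ╵ │ │ ╵ │ │
│     │   │   │ │   │ │
├───╴ └─╴ │ ╶─┴─┴───┘ │
│         │           │
└─────────┴───────────┘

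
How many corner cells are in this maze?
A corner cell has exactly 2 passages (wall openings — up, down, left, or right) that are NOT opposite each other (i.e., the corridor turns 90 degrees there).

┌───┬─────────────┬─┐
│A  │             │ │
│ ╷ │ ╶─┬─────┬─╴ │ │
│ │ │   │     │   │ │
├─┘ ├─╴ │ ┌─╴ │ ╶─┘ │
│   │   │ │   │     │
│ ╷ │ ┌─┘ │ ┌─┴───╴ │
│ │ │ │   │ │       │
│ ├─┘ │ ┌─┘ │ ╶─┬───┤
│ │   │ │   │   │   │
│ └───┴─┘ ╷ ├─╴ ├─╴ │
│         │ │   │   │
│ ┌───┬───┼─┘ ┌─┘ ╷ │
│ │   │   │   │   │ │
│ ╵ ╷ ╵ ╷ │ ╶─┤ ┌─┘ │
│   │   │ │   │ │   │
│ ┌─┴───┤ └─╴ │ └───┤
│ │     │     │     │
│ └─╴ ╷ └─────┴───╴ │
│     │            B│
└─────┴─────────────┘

Counting corner cells (2 non-opposite passages):
Total corners: 52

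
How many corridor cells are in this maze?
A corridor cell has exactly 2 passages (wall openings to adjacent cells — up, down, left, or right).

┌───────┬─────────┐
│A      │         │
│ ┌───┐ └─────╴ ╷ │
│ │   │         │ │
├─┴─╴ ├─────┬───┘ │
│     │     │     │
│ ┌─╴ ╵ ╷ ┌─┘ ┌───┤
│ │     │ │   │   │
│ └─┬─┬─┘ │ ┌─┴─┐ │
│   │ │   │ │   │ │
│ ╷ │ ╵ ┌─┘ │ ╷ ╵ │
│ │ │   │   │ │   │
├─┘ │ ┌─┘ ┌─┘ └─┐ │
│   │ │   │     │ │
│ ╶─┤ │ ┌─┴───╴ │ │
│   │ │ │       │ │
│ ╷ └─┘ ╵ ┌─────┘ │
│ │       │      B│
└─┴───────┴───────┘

Counting cells with exactly 2 passages:
Total corridor cells: 59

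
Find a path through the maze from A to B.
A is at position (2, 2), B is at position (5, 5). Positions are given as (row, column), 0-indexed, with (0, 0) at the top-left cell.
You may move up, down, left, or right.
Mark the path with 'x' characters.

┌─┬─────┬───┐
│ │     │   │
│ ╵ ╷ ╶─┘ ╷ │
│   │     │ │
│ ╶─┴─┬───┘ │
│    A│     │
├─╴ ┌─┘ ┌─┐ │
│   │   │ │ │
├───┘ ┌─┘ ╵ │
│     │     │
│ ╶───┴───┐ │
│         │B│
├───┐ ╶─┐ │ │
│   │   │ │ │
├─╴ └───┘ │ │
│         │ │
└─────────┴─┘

Finding the shortest path from (2, 2) to (5, 5):
Path length: 16 steps
Directions: left → left → up → right → up → right → down → right → right → up → right → down → down → down → down → down

Solution:

┌─┬─────┬───┐
│ │x x  │x x│
│ ╵ ╷ ╶─┘ ╷ │
│x x│x x x│x│
│ ╶─┴─┬───┘ │
│x x A│    x│
├─╴ ┌─┘ ┌─┐ │
│   │   │ │x│
├───┘ ┌─┘ ╵ │
│     │    x│
│ ╶───┴───┐ │
│         │B│
├───┐ ╶─┐ │ │
│   │   │ │ │
├─╴ └───┘ │ │
│         │ │
└─────────┴─┘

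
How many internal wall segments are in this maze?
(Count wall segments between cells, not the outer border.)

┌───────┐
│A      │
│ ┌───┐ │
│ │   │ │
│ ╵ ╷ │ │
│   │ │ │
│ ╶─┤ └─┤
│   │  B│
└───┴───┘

Counting internal wall segments:
Total internal walls: 9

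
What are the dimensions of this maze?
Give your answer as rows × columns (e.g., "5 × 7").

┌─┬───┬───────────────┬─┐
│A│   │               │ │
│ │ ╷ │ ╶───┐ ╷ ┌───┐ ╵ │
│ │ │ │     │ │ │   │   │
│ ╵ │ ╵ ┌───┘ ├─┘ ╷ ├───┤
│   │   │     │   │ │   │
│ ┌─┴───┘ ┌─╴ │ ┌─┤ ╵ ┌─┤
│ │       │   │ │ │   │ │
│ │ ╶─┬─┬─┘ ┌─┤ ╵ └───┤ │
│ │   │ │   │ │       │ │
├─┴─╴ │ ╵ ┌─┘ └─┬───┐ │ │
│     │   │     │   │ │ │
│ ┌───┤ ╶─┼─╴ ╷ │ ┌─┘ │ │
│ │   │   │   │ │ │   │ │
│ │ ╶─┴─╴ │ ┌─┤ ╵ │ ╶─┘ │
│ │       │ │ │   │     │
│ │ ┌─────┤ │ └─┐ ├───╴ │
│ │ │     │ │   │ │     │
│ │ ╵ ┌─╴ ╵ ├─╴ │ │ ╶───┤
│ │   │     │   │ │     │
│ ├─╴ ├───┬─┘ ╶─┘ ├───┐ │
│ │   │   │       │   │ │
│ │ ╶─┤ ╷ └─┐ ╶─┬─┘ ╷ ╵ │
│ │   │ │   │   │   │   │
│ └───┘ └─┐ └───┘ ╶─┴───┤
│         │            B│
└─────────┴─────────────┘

Counting the maze dimensions:
Rows (vertical): 13
Columns (horizontal): 12
Dimensions: 13 × 12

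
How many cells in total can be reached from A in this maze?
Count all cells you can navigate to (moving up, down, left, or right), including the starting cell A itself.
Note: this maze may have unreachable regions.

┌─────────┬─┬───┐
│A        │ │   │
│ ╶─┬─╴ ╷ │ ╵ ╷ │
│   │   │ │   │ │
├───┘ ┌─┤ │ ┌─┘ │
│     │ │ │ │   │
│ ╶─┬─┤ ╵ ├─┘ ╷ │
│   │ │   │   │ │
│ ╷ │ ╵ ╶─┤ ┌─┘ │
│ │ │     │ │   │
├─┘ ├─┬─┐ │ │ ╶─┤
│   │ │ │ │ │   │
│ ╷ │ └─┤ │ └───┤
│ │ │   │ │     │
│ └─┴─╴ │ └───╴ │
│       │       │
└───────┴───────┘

Using BFS/flood-fill to find all reachable cells from A:
Maze size: 8 × 8 = 64 total cells
1 cell(s) are walled off and cannot be reached from A.
Reachable cells: 63

Reachable region (· marks reachable cells):

┌─────────┬─┬───┐
│A · · · ·│·│· ·│
│ ╶─┬─╴ ╷ │ ╵ ╷ │
│· ·│· ·│·│· ·│·│
├───┘ ┌─┤ │ ┌─┘ │
│· · ·│·│·│·│· ·│
│ ╶─┬─┤ ╵ ├─┘ ╷ │
│· ·│·│· ·│· ·│·│
│ ╷ │ ╵ ╶─┤ ┌─┘ │
│·│·│· · ·│·│· ·│
├─┘ ├─┬─┐ │ │ ╶─┤
│· ·│·│ │·│·│· ·│
│ ╷ │ └─┤ │ └───┤
│·│·│· ·│·│· · ·│
│ └─┴─╴ │ └───╴ │
│· · · ·│· · · ·│
└───────┴───────┘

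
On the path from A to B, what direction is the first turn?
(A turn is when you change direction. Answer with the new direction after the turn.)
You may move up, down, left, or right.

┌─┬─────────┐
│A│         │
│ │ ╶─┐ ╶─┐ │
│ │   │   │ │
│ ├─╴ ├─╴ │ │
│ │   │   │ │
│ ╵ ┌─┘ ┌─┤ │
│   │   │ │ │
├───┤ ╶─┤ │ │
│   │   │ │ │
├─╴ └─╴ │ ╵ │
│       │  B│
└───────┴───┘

Directions: down, down, down, right, up, right, up, left, up, right, right, right, right, down, down, down, down, down
First turn direction: right

Solution:

┌─┬─────────┐
│A│↱ → → → ↓│
│ │ ╶─┐ ╶─┐ │
│↓│↑ ↰│   │↓│
│ ├─╴ ├─╴ │ │
│↓│↱ ↑│   │↓│
│ ╵ ┌─┘ ┌─┤ │
│↳ ↑│   │ │↓│
├───┤ ╶─┤ │ │
│   │   │ │↓│
├─╴ └─╴ │ ╵ │
│       │  B│
└───────┴───┘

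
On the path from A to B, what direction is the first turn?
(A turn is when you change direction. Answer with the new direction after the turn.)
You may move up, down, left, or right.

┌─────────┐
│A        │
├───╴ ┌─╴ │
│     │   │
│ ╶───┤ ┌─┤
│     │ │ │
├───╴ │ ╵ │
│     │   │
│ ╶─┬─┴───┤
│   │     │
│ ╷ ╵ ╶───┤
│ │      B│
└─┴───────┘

Directions: right, right, down, left, left, down, right, right, down, left, left, down, right, down, right, right, right
First turn direction: down

Solution:

┌─────────┐
│A → ↓    │
├───╴ ┌─╴ │
│↓ ← ↲│   │
│ ╶───┤ ┌─┤
│↳ → ↓│ │ │
├───╴ │ ╵ │
│↓ ← ↲│   │
│ ╶─┬─┴───┤
│↳ ↓│     │
│ ╷ ╵ ╶───┤
│ │↳ → → B│
└─┴───────┘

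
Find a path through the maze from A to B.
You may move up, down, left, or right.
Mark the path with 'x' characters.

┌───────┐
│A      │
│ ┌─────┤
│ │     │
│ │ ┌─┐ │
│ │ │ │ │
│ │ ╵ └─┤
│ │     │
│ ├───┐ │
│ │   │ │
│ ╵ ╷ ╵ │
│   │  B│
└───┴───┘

Finding the shortest path through the maze:
Path length: 10 steps
Directions: down → down → down → down → down → right → up → right → down → right

Solution:

┌───────┐
│A      │
│ ┌─────┤
│x│     │
│ │ ┌─┐ │
│x│ │ │ │
│ │ ╵ └─┤
│x│     │
│ ├───┐ │
│x│x x│ │
│ ╵ ╷ ╵ │
│x x│x B│
└───┴───┘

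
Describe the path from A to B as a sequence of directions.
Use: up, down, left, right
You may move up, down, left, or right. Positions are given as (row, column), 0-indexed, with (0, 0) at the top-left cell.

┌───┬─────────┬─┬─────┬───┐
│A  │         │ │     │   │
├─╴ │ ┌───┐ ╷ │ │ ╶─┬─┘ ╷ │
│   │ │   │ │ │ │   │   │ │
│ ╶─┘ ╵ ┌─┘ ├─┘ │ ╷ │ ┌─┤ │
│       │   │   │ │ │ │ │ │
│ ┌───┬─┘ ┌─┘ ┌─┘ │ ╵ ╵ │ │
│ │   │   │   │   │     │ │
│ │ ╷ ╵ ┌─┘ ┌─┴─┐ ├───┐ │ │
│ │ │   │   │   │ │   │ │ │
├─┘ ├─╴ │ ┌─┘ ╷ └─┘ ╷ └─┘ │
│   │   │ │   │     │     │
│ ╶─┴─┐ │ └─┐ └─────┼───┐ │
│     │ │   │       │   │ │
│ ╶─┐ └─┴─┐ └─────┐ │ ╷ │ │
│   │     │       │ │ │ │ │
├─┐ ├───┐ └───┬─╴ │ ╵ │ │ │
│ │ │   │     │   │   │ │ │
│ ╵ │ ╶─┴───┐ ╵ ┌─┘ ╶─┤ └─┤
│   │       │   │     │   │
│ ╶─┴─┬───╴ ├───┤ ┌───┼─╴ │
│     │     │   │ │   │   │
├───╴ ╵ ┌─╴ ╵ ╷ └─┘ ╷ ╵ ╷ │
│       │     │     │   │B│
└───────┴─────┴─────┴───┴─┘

Finding the path and converting it to directions:
Path through cells: (0,0) → (0,1) → (1,1) → (1,0) → (2,0) → (2,1) → (2,2) → (1,2) → (0,2) → (0,3) → (0,4) → (0,5) → (1,5) → (2,5) → (2,4) → (3,4) → (3,3) → (4,3) → (4,2) → (3,2) → (3,1) → (4,1) → (5,1) → (5,0) → (6,0) → (7,0) → (7,1) → (8,1) → (9,1) → (9,0) → (10,0) → (10,1) → (10,2) → (11,2) → (11,3) → (10,3) → (10,4) → (10,5) → (11,5) → (11,6) → (10,6) → (10,7) → (11,7) → (11,8) → (11,9) → (10,9) → (10,10) → (11,10) → (11,11) → (10,11) → (10,12) → (11,12)
Directions: right, down, left, down, right, right, up, up, right, right, right, down, down, left, down, left, down, left, up, left, down, down, left, down, down, right, down, down, left, down, right, right, down, right, up, right, right, down, right, up, right, down, right, right, up, right, down, right, up, right, down

Solution:

┌───┬─────────┬─┬─────┬───┐
│A ↓│↱ → → ↓  │ │     │   │
├─╴ │ ┌───┐ ╷ │ │ ╶─┬─┘ ╷ │
│↓ ↲│↑│   │↓│ │ │   │   │ │
│ ╶─┘ ╵ ┌─┘ ├─┘ │ ╷ │ ┌─┤ │
│↳ → ↑  │↓ ↲│   │ │ │ │ │ │
│ ┌───┬─┘ ┌─┘ ┌─┘ │ ╵ ╵ │ │
│ │↓ ↰│↓ ↲│   │   │     │ │
│ │ ╷ ╵ ┌─┘ ┌─┴─┐ ├───┐ │ │
│ │↓│↑ ↲│   │   │ │   │ │ │
├─┘ ├─╴ │ ┌─┘ ╷ └─┘ ╷ └─┘ │
│↓ ↲│   │ │   │     │     │
│ ╶─┴─┐ │ └─┐ └─────┼───┐ │
│↓    │ │   │       │   │ │
│ ╶─┐ └─┴─┐ └─────┐ │ ╷ │ │
│↳ ↓│     │       │ │ │ │ │
├─┐ ├───┐ └───┬─╴ │ ╵ │ │ │
│ │↓│   │     │   │   │ │ │
│ ╵ │ ╶─┴───┐ ╵ ┌─┘ ╶─┤ └─┤
│↓ ↲│       │   │     │   │
│ ╶─┴─┬───╴ ├───┤ ┌───┼─╴ │
│↳ → ↓│↱ → ↓│↱ ↓│ │↱ ↓│↱ ↓│
├───╴ ╵ ┌─╴ ╵ ╷ └─┘ ╷ ╵ ╷ │
│    ↳ ↑│  ↳ ↑│↳ → ↑│↳ ↑│B│
└───────┴─────┴─────┴───┴─┘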